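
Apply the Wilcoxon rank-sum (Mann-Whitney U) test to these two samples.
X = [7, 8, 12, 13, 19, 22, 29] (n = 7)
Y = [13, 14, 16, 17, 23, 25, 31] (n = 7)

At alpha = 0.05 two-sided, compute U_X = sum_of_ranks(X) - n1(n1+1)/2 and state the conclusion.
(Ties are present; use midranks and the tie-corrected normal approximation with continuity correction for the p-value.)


Step 1: Combine and sort all 14 observations; assign midranks.
sorted (value, group): (7,X), (8,X), (12,X), (13,X), (13,Y), (14,Y), (16,Y), (17,Y), (19,X), (22,X), (23,Y), (25,Y), (29,X), (31,Y)
ranks: 7->1, 8->2, 12->3, 13->4.5, 13->4.5, 14->6, 16->7, 17->8, 19->9, 22->10, 23->11, 25->12, 29->13, 31->14
Step 2: Rank sum for X: R1 = 1 + 2 + 3 + 4.5 + 9 + 10 + 13 = 42.5.
Step 3: U_X = R1 - n1(n1+1)/2 = 42.5 - 7*8/2 = 42.5 - 28 = 14.5.
       U_Y = n1*n2 - U_X = 49 - 14.5 = 34.5.
Step 4: Ties are present, so use the tie-corrected normal approximation (with continuity correction) for the p-value.
Step 5: p-value = 0.224289; compare to alpha = 0.05. fail to reject H0.

U_X = 14.5, p = 0.224289, fail to reject H0 at alpha = 0.05.


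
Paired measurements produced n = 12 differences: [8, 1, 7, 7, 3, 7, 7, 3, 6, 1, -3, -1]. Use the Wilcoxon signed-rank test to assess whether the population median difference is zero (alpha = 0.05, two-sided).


Step 1: Drop any zero differences (none here) and take |d_i|.
|d| = [8, 1, 7, 7, 3, 7, 7, 3, 6, 1, 3, 1]
Step 2: Midrank |d_i| (ties get averaged ranks).
ranks: |8|->12, |1|->2, |7|->9.5, |7|->9.5, |3|->5, |7|->9.5, |7|->9.5, |3|->5, |6|->7, |1|->2, |3|->5, |1|->2
Step 3: Attach original signs; sum ranks with positive sign and with negative sign.
W+ = 12 + 2 + 9.5 + 9.5 + 5 + 9.5 + 9.5 + 5 + 7 + 2 = 71
W- = 5 + 2 = 7
(Check: W+ + W- = 78 should equal n(n+1)/2 = 78.)
Step 4: Test statistic W = min(W+, W-) = 7.
Step 5: Ties in |d|, so use the tie-corrected normal approximation.
        E[W] = n(n+1)/4 = 12*13/4 = 39.
        Tie groups: |d|=1 (t=3), |d|=3 (t=3), |d|=7 (t=4); sum(t^3 - t) = 108.
        Var[W] = n(n+1)(2n+1)/24 - sum(t^3-t)/48 = 3900/24 - 108/48 = 160.25.
        z = (W - E[W]) / sqrt(Var[W]) = (7 - 39) / 12.6590 = -2.5278.
        Two-sided p = 2*Phi(z) = 0.011476.
Step 6: alpha = 0.05. reject H0.

W+ = 71, W- = 7, W = min = 7, p = 0.011476, reject H0.


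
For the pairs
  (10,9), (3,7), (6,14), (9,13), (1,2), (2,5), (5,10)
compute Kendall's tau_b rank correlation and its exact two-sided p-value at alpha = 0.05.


Step 1: Enumerate the 21 unordered pairs (i,j) with i<j and classify each by sign(x_j-x_i) * sign(y_j-y_i).
  (1,2):dx=-7,dy=-2->C; (1,3):dx=-4,dy=+5->D; (1,4):dx=-1,dy=+4->D; (1,5):dx=-9,dy=-7->C
  (1,6):dx=-8,dy=-4->C; (1,7):dx=-5,dy=+1->D; (2,3):dx=+3,dy=+7->C; (2,4):dx=+6,dy=+6->C
  (2,5):dx=-2,dy=-5->C; (2,6):dx=-1,dy=-2->C; (2,7):dx=+2,dy=+3->C; (3,4):dx=+3,dy=-1->D
  (3,5):dx=-5,dy=-12->C; (3,6):dx=-4,dy=-9->C; (3,7):dx=-1,dy=-4->C; (4,5):dx=-8,dy=-11->C
  (4,6):dx=-7,dy=-8->C; (4,7):dx=-4,dy=-3->C; (5,6):dx=+1,dy=+3->C; (5,7):dx=+4,dy=+8->C
  (6,7):dx=+3,dy=+5->C
Step 2: C = 17, D = 4, total pairs = 21.
Step 3: tau = (C - D)/(n(n-1)/2) = (17 - 4)/21 = 0.619048.
Step 4: Exact two-sided p-value (enumerate n! = 5040 permutations of y under H0): p = 0.069048.
Step 5: alpha = 0.05. fail to reject H0.

tau_b = 0.6190 (C=17, D=4), p = 0.069048, fail to reject H0.


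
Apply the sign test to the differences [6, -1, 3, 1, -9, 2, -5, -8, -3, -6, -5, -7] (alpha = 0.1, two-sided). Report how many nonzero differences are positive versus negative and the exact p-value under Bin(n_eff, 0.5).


Step 1: Discard zero differences. Original n = 12; n_eff = number of nonzero differences = 12.
Nonzero differences (with sign): +6, -1, +3, +1, -9, +2, -5, -8, -3, -6, -5, -7
Step 2: Count signs: positive = 4, negative = 8.
Step 3: Under H0: P(positive) = 0.5, so the number of positives S ~ Bin(12, 0.5).
Step 4: Two-sided exact p-value = sum of Bin(12,0.5) probabilities at or below the observed probability = 0.387695.
Step 5: alpha = 0.1. fail to reject H0.

n_eff = 12, pos = 4, neg = 8, p = 0.387695, fail to reject H0.


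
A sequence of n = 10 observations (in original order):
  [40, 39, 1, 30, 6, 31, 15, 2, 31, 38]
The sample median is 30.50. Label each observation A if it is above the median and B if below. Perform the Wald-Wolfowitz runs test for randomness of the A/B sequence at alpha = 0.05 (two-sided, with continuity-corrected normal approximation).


Step 1: Compute median = 30.50; label A = above, B = below.
Labels in order: AABBBABBAA  (n_A = 5, n_B = 5)
Step 2: Count runs R = 5.
Step 3: Under H0 (random ordering), E[R] = 2*n_A*n_B/(n_A+n_B) + 1 = 2*5*5/10 + 1 = 6.0000.
        Var[R] = 2*n_A*n_B*(2*n_A*n_B - n_A - n_B) / ((n_A+n_B)^2 * (n_A+n_B-1)) = 2000/900 = 2.2222.
        SD[R] = 1.4907.
Step 4: Continuity-corrected z = (R + 0.5 - E[R]) / SD[R] = (5 + 0.5 - 6.0000) / 1.4907 = -0.3354.
Step 5: Two-sided p-value via normal approximation = 2*(1 - Phi(|z|)) = 0.737316.
Step 6: alpha = 0.05. fail to reject H0.

R = 5, z = -0.3354, p = 0.737316, fail to reject H0.


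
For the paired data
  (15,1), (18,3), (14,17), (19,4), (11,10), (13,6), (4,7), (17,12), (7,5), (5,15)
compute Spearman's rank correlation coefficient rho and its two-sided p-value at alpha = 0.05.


Step 1: Rank x and y separately (midranks; no ties here).
rank(x): 15->7, 18->9, 14->6, 19->10, 11->4, 13->5, 4->1, 17->8, 7->3, 5->2
rank(y): 1->1, 3->2, 17->10, 4->3, 10->7, 6->5, 7->6, 12->8, 5->4, 15->9
Step 2: d_i = R_x(i) - R_y(i); compute d_i^2.
  (7-1)^2=36, (9-2)^2=49, (6-10)^2=16, (10-3)^2=49, (4-7)^2=9, (5-5)^2=0, (1-6)^2=25, (8-8)^2=0, (3-4)^2=1, (2-9)^2=49
sum(d^2) = 234.
Step 3: rho = 1 - 6*234 / (10*(10^2 - 1)) = 1 - 1404/990 = -0.418182.
Step 4: Under H0, t = rho * sqrt((n-2)/(1-rho^2)) = -1.3021 ~ t(8).
Step 5: Two-sided p-value from the t-distribution with 8 df = 0.229113.
Step 6: alpha = 0.05. fail to reject H0.

rho = -0.4182, p = 0.229113, fail to reject H0 at alpha = 0.05.


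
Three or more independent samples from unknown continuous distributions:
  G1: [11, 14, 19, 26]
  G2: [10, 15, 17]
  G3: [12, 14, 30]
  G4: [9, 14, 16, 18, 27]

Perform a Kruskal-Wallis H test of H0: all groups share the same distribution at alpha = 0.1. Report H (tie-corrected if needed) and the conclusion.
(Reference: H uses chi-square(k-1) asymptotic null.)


Step 1: Combine all N = 15 observations and assign midranks.
sorted (value, group, rank): (9,G4,1), (10,G2,2), (11,G1,3), (12,G3,4), (14,G1,6), (14,G3,6), (14,G4,6), (15,G2,8), (16,G4,9), (17,G2,10), (18,G4,11), (19,G1,12), (26,G1,13), (27,G4,14), (30,G3,15)
Step 2: Sum ranks within each group.
R_1 = 34 (n_1 = 4)
R_2 = 20 (n_2 = 3)
R_3 = 25 (n_3 = 3)
R_4 = 41 (n_4 = 5)
Step 3: H = 12/(N(N+1)) * sum(R_i^2/n_i) - 3(N+1)
     = 12/(15*16) * (34^2/4 + 20^2/3 + 25^2/3 + 41^2/5) - 3*16
     = 0.050000 * 966.867 - 48
     = 0.343333.
Step 4: Ties present; correction factor C = 1 - 24/(15^3 - 15) = 0.992857. Corrected H = 0.343333 / 0.992857 = 0.345803.
Step 5: Under H0, H ~ chi^2(3); p-value = 0.951196.
Step 6: alpha = 0.1. fail to reject H0.

H = 0.3458, df = 3, p = 0.951196, fail to reject H0.


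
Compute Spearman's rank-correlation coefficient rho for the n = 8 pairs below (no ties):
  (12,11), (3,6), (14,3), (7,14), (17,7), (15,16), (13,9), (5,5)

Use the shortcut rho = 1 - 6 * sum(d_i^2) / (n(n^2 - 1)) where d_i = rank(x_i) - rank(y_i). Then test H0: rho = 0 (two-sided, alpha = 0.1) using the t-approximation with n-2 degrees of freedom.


Step 1: Rank x and y separately (midranks; no ties here).
rank(x): 12->4, 3->1, 14->6, 7->3, 17->8, 15->7, 13->5, 5->2
rank(y): 11->6, 6->3, 3->1, 14->7, 7->4, 16->8, 9->5, 5->2
Step 2: d_i = R_x(i) - R_y(i); compute d_i^2.
  (4-6)^2=4, (1-3)^2=4, (6-1)^2=25, (3-7)^2=16, (8-4)^2=16, (7-8)^2=1, (5-5)^2=0, (2-2)^2=0
sum(d^2) = 66.
Step 3: rho = 1 - 6*66 / (8*(8^2 - 1)) = 1 - 396/504 = 0.214286.
Step 4: Under H0, t = rho * sqrt((n-2)/(1-rho^2)) = 0.5374 ~ t(6).
Step 5: Two-sided p-value from the t-distribution with 6 df = 0.610344.
Step 6: alpha = 0.1. fail to reject H0.

rho = 0.2143, p = 0.610344, fail to reject H0 at alpha = 0.1.


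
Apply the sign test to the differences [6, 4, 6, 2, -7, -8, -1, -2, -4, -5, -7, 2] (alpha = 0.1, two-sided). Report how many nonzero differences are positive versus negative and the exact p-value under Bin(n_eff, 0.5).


Step 1: Discard zero differences. Original n = 12; n_eff = number of nonzero differences = 12.
Nonzero differences (with sign): +6, +4, +6, +2, -7, -8, -1, -2, -4, -5, -7, +2
Step 2: Count signs: positive = 5, negative = 7.
Step 3: Under H0: P(positive) = 0.5, so the number of positives S ~ Bin(12, 0.5).
Step 4: Two-sided exact p-value = sum of Bin(12,0.5) probabilities at or below the observed probability = 0.774414.
Step 5: alpha = 0.1. fail to reject H0.

n_eff = 12, pos = 5, neg = 7, p = 0.774414, fail to reject H0.


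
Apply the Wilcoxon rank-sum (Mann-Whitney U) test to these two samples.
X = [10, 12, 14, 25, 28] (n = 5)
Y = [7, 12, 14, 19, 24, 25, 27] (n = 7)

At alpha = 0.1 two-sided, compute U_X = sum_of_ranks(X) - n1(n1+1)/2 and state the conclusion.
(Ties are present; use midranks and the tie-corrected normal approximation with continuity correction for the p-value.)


Step 1: Combine and sort all 12 observations; assign midranks.
sorted (value, group): (7,Y), (10,X), (12,X), (12,Y), (14,X), (14,Y), (19,Y), (24,Y), (25,X), (25,Y), (27,Y), (28,X)
ranks: 7->1, 10->2, 12->3.5, 12->3.5, 14->5.5, 14->5.5, 19->7, 24->8, 25->9.5, 25->9.5, 27->11, 28->12
Step 2: Rank sum for X: R1 = 2 + 3.5 + 5.5 + 9.5 + 12 = 32.5.
Step 3: U_X = R1 - n1(n1+1)/2 = 32.5 - 5*6/2 = 32.5 - 15 = 17.5.
       U_Y = n1*n2 - U_X = 35 - 17.5 = 17.5.
Step 4: Ties are present, so use the tie-corrected normal approximation (with continuity correction) for the p-value.
Step 5: p-value = 1.000000; compare to alpha = 0.1. fail to reject H0.

U_X = 17.5, p = 1.000000, fail to reject H0 at alpha = 0.1.


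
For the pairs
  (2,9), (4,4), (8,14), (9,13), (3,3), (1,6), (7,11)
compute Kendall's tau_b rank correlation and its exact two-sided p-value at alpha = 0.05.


Step 1: Enumerate the 21 unordered pairs (i,j) with i<j and classify each by sign(x_j-x_i) * sign(y_j-y_i).
  (1,2):dx=+2,dy=-5->D; (1,3):dx=+6,dy=+5->C; (1,4):dx=+7,dy=+4->C; (1,5):dx=+1,dy=-6->D
  (1,6):dx=-1,dy=-3->C; (1,7):dx=+5,dy=+2->C; (2,3):dx=+4,dy=+10->C; (2,4):dx=+5,dy=+9->C
  (2,5):dx=-1,dy=-1->C; (2,6):dx=-3,dy=+2->D; (2,7):dx=+3,dy=+7->C; (3,4):dx=+1,dy=-1->D
  (3,5):dx=-5,dy=-11->C; (3,6):dx=-7,dy=-8->C; (3,7):dx=-1,dy=-3->C; (4,5):dx=-6,dy=-10->C
  (4,6):dx=-8,dy=-7->C; (4,7):dx=-2,dy=-2->C; (5,6):dx=-2,dy=+3->D; (5,7):dx=+4,dy=+8->C
  (6,7):dx=+6,dy=+5->C
Step 2: C = 16, D = 5, total pairs = 21.
Step 3: tau = (C - D)/(n(n-1)/2) = (16 - 5)/21 = 0.523810.
Step 4: Exact two-sided p-value (enumerate n! = 5040 permutations of y under H0): p = 0.136111.
Step 5: alpha = 0.05. fail to reject H0.

tau_b = 0.5238 (C=16, D=5), p = 0.136111, fail to reject H0.


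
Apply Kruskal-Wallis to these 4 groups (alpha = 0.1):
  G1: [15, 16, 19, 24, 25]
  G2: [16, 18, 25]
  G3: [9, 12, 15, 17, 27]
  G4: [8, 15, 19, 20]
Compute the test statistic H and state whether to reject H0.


Step 1: Combine all N = 17 observations and assign midranks.
sorted (value, group, rank): (8,G4,1), (9,G3,2), (12,G3,3), (15,G1,5), (15,G3,5), (15,G4,5), (16,G1,7.5), (16,G2,7.5), (17,G3,9), (18,G2,10), (19,G1,11.5), (19,G4,11.5), (20,G4,13), (24,G1,14), (25,G1,15.5), (25,G2,15.5), (27,G3,17)
Step 2: Sum ranks within each group.
R_1 = 53.5 (n_1 = 5)
R_2 = 33 (n_2 = 3)
R_3 = 36 (n_3 = 5)
R_4 = 30.5 (n_4 = 4)
Step 3: H = 12/(N(N+1)) * sum(R_i^2/n_i) - 3(N+1)
     = 12/(17*18) * (53.5^2/5 + 33^2/3 + 36^2/5 + 30.5^2/4) - 3*18
     = 0.039216 * 1427.21 - 54
     = 1.969118.
Step 4: Ties present; correction factor C = 1 - 42/(17^3 - 17) = 0.991422. Corrected H = 1.969118 / 0.991422 = 1.986156.
Step 5: Under H0, H ~ chi^2(3); p-value = 0.575285.
Step 6: alpha = 0.1. fail to reject H0.

H = 1.9862, df = 3, p = 0.575285, fail to reject H0.


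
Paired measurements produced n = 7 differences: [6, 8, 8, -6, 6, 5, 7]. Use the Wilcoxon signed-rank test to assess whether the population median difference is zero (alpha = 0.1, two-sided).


Step 1: Drop any zero differences (none here) and take |d_i|.
|d| = [6, 8, 8, 6, 6, 5, 7]
Step 2: Midrank |d_i| (ties get averaged ranks).
ranks: |6|->3, |8|->6.5, |8|->6.5, |6|->3, |6|->3, |5|->1, |7|->5
Step 3: Attach original signs; sum ranks with positive sign and with negative sign.
W+ = 3 + 6.5 + 6.5 + 3 + 1 + 5 = 25
W- = 3 = 3
(Check: W+ + W- = 28 should equal n(n+1)/2 = 28.)
Step 4: Test statistic W = min(W+, W-) = 3.
Step 5: Ties in |d|, so use the tie-corrected normal approximation.
        E[W] = n(n+1)/4 = 7*8/4 = 14.
        Tie groups: |d|=6 (t=3), |d|=8 (t=2); sum(t^3 - t) = 30.
        Var[W] = n(n+1)(2n+1)/24 - sum(t^3-t)/48 = 840/24 - 30/48 = 34.375.
        z = (W - E[W]) / sqrt(Var[W]) = (3 - 14) / 5.8630 = -1.8762.
        Two-sided p = 2*Phi(z) = 0.060632.
Step 6: alpha = 0.1. reject H0.

W+ = 25, W- = 3, W = min = 3, p = 0.060632, reject H0.


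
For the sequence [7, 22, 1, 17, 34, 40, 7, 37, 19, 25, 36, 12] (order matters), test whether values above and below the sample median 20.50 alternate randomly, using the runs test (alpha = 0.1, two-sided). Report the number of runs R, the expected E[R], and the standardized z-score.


Step 1: Compute median = 20.50; label A = above, B = below.
Labels in order: BABBAABABAAB  (n_A = 6, n_B = 6)
Step 2: Count runs R = 9.
Step 3: Under H0 (random ordering), E[R] = 2*n_A*n_B/(n_A+n_B) + 1 = 2*6*6/12 + 1 = 7.0000.
        Var[R] = 2*n_A*n_B*(2*n_A*n_B - n_A - n_B) / ((n_A+n_B)^2 * (n_A+n_B-1)) = 4320/1584 = 2.7273.
        SD[R] = 1.6514.
Step 4: Continuity-corrected z = (R - 0.5 - E[R]) / SD[R] = (9 - 0.5 - 7.0000) / 1.6514 = 0.9083.
Step 5: Two-sided p-value via normal approximation = 2*(1 - Phi(|z|)) = 0.363722.
Step 6: alpha = 0.1. fail to reject H0.

R = 9, z = 0.9083, p = 0.363722, fail to reject H0.


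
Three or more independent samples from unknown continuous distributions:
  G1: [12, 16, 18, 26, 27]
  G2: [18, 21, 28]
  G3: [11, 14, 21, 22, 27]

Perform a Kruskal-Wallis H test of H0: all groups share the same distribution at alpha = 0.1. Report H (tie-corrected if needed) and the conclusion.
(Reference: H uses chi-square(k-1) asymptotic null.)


Step 1: Combine all N = 13 observations and assign midranks.
sorted (value, group, rank): (11,G3,1), (12,G1,2), (14,G3,3), (16,G1,4), (18,G1,5.5), (18,G2,5.5), (21,G2,7.5), (21,G3,7.5), (22,G3,9), (26,G1,10), (27,G1,11.5), (27,G3,11.5), (28,G2,13)
Step 2: Sum ranks within each group.
R_1 = 33 (n_1 = 5)
R_2 = 26 (n_2 = 3)
R_3 = 32 (n_3 = 5)
Step 3: H = 12/(N(N+1)) * sum(R_i^2/n_i) - 3(N+1)
     = 12/(13*14) * (33^2/5 + 26^2/3 + 32^2/5) - 3*14
     = 0.065934 * 647.933 - 42
     = 0.720879.
Step 4: Ties present; correction factor C = 1 - 18/(13^3 - 13) = 0.991758. Corrected H = 0.720879 / 0.991758 = 0.726870.
Step 5: Under H0, H ~ chi^2(2); p-value = 0.695284.
Step 6: alpha = 0.1. fail to reject H0.

H = 0.7269, df = 2, p = 0.695284, fail to reject H0.


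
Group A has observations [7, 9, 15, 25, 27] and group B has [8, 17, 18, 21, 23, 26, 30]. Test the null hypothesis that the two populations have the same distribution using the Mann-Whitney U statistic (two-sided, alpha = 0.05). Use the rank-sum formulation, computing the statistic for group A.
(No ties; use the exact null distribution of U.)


Step 1: Combine and sort all 12 observations; assign midranks.
sorted (value, group): (7,X), (8,Y), (9,X), (15,X), (17,Y), (18,Y), (21,Y), (23,Y), (25,X), (26,Y), (27,X), (30,Y)
ranks: 7->1, 8->2, 9->3, 15->4, 17->5, 18->6, 21->7, 23->8, 25->9, 26->10, 27->11, 30->12
Step 2: Rank sum for X: R1 = 1 + 3 + 4 + 9 + 11 = 28.
Step 3: U_X = R1 - n1(n1+1)/2 = 28 - 5*6/2 = 28 - 15 = 13.
       U_Y = n1*n2 - U_X = 35 - 13 = 22.
Step 4: No ties, so the exact null distribution of U (based on enumerating the C(12,5) = 792 equally likely rank assignments) gives the two-sided p-value.
Step 5: p-value = 0.530303; compare to alpha = 0.05. fail to reject H0.

U_X = 13, p = 0.530303, fail to reject H0 at alpha = 0.05.


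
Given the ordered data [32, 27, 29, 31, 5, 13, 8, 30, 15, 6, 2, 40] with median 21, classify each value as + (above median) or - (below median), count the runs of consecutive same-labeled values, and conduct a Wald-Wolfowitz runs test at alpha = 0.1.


Step 1: Compute median = 21; label A = above, B = below.
Labels in order: AAAABBBABBBA  (n_A = 6, n_B = 6)
Step 2: Count runs R = 5.
Step 3: Under H0 (random ordering), E[R] = 2*n_A*n_B/(n_A+n_B) + 1 = 2*6*6/12 + 1 = 7.0000.
        Var[R] = 2*n_A*n_B*(2*n_A*n_B - n_A - n_B) / ((n_A+n_B)^2 * (n_A+n_B-1)) = 4320/1584 = 2.7273.
        SD[R] = 1.6514.
Step 4: Continuity-corrected z = (R + 0.5 - E[R]) / SD[R] = (5 + 0.5 - 7.0000) / 1.6514 = -0.9083.
Step 5: Two-sided p-value via normal approximation = 2*(1 - Phi(|z|)) = 0.363722.
Step 6: alpha = 0.1. fail to reject H0.

R = 5, z = -0.9083, p = 0.363722, fail to reject H0.


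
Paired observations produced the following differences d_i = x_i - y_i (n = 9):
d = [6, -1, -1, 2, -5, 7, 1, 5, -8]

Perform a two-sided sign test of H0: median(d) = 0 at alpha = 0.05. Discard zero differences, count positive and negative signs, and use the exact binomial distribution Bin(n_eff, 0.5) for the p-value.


Step 1: Discard zero differences. Original n = 9; n_eff = number of nonzero differences = 9.
Nonzero differences (with sign): +6, -1, -1, +2, -5, +7, +1, +5, -8
Step 2: Count signs: positive = 5, negative = 4.
Step 3: Under H0: P(positive) = 0.5, so the number of positives S ~ Bin(9, 0.5).
Step 4: Two-sided exact p-value = sum of Bin(9,0.5) probabilities at or below the observed probability = 1.000000.
Step 5: alpha = 0.05. fail to reject H0.

n_eff = 9, pos = 5, neg = 4, p = 1.000000, fail to reject H0.


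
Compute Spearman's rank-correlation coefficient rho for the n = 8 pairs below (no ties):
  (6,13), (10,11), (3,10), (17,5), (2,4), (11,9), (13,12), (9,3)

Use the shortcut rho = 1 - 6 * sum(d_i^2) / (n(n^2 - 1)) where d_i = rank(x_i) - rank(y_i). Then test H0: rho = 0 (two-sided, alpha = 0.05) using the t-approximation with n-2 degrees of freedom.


Step 1: Rank x and y separately (midranks; no ties here).
rank(x): 6->3, 10->5, 3->2, 17->8, 2->1, 11->6, 13->7, 9->4
rank(y): 13->8, 11->6, 10->5, 5->3, 4->2, 9->4, 12->7, 3->1
Step 2: d_i = R_x(i) - R_y(i); compute d_i^2.
  (3-8)^2=25, (5-6)^2=1, (2-5)^2=9, (8-3)^2=25, (1-2)^2=1, (6-4)^2=4, (7-7)^2=0, (4-1)^2=9
sum(d^2) = 74.
Step 3: rho = 1 - 6*74 / (8*(8^2 - 1)) = 1 - 444/504 = 0.119048.
Step 4: Under H0, t = rho * sqrt((n-2)/(1-rho^2)) = 0.2937 ~ t(6).
Step 5: Two-sided p-value from the t-distribution with 6 df = 0.778886.
Step 6: alpha = 0.05. fail to reject H0.

rho = 0.1190, p = 0.778886, fail to reject H0 at alpha = 0.05.


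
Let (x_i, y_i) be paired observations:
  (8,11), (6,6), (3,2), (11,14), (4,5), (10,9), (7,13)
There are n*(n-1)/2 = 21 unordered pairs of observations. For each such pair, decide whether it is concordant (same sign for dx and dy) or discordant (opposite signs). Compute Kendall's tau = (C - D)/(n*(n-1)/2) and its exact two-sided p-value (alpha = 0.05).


Step 1: Enumerate the 21 unordered pairs (i,j) with i<j and classify each by sign(x_j-x_i) * sign(y_j-y_i).
  (1,2):dx=-2,dy=-5->C; (1,3):dx=-5,dy=-9->C; (1,4):dx=+3,dy=+3->C; (1,5):dx=-4,dy=-6->C
  (1,6):dx=+2,dy=-2->D; (1,7):dx=-1,dy=+2->D; (2,3):dx=-3,dy=-4->C; (2,4):dx=+5,dy=+8->C
  (2,5):dx=-2,dy=-1->C; (2,6):dx=+4,dy=+3->C; (2,7):dx=+1,dy=+7->C; (3,4):dx=+8,dy=+12->C
  (3,5):dx=+1,dy=+3->C; (3,6):dx=+7,dy=+7->C; (3,7):dx=+4,dy=+11->C; (4,5):dx=-7,dy=-9->C
  (4,6):dx=-1,dy=-5->C; (4,7):dx=-4,dy=-1->C; (5,6):dx=+6,dy=+4->C; (5,7):dx=+3,dy=+8->C
  (6,7):dx=-3,dy=+4->D
Step 2: C = 18, D = 3, total pairs = 21.
Step 3: tau = (C - D)/(n(n-1)/2) = (18 - 3)/21 = 0.714286.
Step 4: Exact two-sided p-value (enumerate n! = 5040 permutations of y under H0): p = 0.030159.
Step 5: alpha = 0.05. reject H0.

tau_b = 0.7143 (C=18, D=3), p = 0.030159, reject H0.


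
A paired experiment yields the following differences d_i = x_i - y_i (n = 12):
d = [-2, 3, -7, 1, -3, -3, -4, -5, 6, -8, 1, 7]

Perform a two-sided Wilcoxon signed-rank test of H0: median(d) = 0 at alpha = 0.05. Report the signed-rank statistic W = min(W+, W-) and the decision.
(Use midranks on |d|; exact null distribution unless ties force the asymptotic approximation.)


Step 1: Drop any zero differences (none here) and take |d_i|.
|d| = [2, 3, 7, 1, 3, 3, 4, 5, 6, 8, 1, 7]
Step 2: Midrank |d_i| (ties get averaged ranks).
ranks: |2|->3, |3|->5, |7|->10.5, |1|->1.5, |3|->5, |3|->5, |4|->7, |5|->8, |6|->9, |8|->12, |1|->1.5, |7|->10.5
Step 3: Attach original signs; sum ranks with positive sign and with negative sign.
W+ = 5 + 1.5 + 9 + 1.5 + 10.5 = 27.5
W- = 3 + 10.5 + 5 + 5 + 7 + 8 + 12 = 50.5
(Check: W+ + W- = 78 should equal n(n+1)/2 = 78.)
Step 4: Test statistic W = min(W+, W-) = 27.5.
Step 5: Ties in |d|, so use the tie-corrected normal approximation.
        E[W] = n(n+1)/4 = 12*13/4 = 39.
        Tie groups: |d|=1 (t=2), |d|=3 (t=3), |d|=7 (t=2); sum(t^3 - t) = 36.
        Var[W] = n(n+1)(2n+1)/24 - sum(t^3-t)/48 = 3900/24 - 36/48 = 161.75.
        z = (W - E[W]) / sqrt(Var[W]) = (27.5 - 39) / 12.7181 = -0.9042.
        Two-sided p = 2*Phi(z) = 0.365877.
Step 6: alpha = 0.05. fail to reject H0.

W+ = 27.5, W- = 50.5, W = min = 27.5, p = 0.365877, fail to reject H0.


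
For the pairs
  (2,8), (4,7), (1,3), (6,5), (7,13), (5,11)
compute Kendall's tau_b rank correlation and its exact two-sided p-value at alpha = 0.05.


Step 1: Enumerate the 15 unordered pairs (i,j) with i<j and classify each by sign(x_j-x_i) * sign(y_j-y_i).
  (1,2):dx=+2,dy=-1->D; (1,3):dx=-1,dy=-5->C; (1,4):dx=+4,dy=-3->D; (1,5):dx=+5,dy=+5->C
  (1,6):dx=+3,dy=+3->C; (2,3):dx=-3,dy=-4->C; (2,4):dx=+2,dy=-2->D; (2,5):dx=+3,dy=+6->C
  (2,6):dx=+1,dy=+4->C; (3,4):dx=+5,dy=+2->C; (3,5):dx=+6,dy=+10->C; (3,6):dx=+4,dy=+8->C
  (4,5):dx=+1,dy=+8->C; (4,6):dx=-1,dy=+6->D; (5,6):dx=-2,dy=-2->C
Step 2: C = 11, D = 4, total pairs = 15.
Step 3: tau = (C - D)/(n(n-1)/2) = (11 - 4)/15 = 0.466667.
Step 4: Exact two-sided p-value (enumerate n! = 720 permutations of y under H0): p = 0.272222.
Step 5: alpha = 0.05. fail to reject H0.

tau_b = 0.4667 (C=11, D=4), p = 0.272222, fail to reject H0.


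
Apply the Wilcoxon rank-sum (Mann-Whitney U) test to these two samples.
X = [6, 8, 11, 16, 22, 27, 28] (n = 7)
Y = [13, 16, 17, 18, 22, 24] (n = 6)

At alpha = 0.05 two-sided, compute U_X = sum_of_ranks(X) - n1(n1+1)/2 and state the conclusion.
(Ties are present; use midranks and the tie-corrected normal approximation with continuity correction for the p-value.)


Step 1: Combine and sort all 13 observations; assign midranks.
sorted (value, group): (6,X), (8,X), (11,X), (13,Y), (16,X), (16,Y), (17,Y), (18,Y), (22,X), (22,Y), (24,Y), (27,X), (28,X)
ranks: 6->1, 8->2, 11->3, 13->4, 16->5.5, 16->5.5, 17->7, 18->8, 22->9.5, 22->9.5, 24->11, 27->12, 28->13
Step 2: Rank sum for X: R1 = 1 + 2 + 3 + 5.5 + 9.5 + 12 + 13 = 46.
Step 3: U_X = R1 - n1(n1+1)/2 = 46 - 7*8/2 = 46 - 28 = 18.
       U_Y = n1*n2 - U_X = 42 - 18 = 24.
Step 4: Ties are present, so use the tie-corrected normal approximation (with continuity correction) for the p-value.
Step 5: p-value = 0.720247; compare to alpha = 0.05. fail to reject H0.

U_X = 18, p = 0.720247, fail to reject H0 at alpha = 0.05.


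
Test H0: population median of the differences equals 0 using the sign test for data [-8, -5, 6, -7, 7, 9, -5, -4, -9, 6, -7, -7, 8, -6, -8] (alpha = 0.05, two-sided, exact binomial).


Step 1: Discard zero differences. Original n = 15; n_eff = number of nonzero differences = 15.
Nonzero differences (with sign): -8, -5, +6, -7, +7, +9, -5, -4, -9, +6, -7, -7, +8, -6, -8
Step 2: Count signs: positive = 5, negative = 10.
Step 3: Under H0: P(positive) = 0.5, so the number of positives S ~ Bin(15, 0.5).
Step 4: Two-sided exact p-value = sum of Bin(15,0.5) probabilities at or below the observed probability = 0.301758.
Step 5: alpha = 0.05. fail to reject H0.

n_eff = 15, pos = 5, neg = 10, p = 0.301758, fail to reject H0.


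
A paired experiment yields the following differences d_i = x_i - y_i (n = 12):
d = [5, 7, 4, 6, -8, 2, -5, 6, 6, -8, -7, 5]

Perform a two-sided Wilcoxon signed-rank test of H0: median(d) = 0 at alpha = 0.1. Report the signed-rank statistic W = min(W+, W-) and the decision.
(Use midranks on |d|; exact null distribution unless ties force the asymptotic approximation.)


Step 1: Drop any zero differences (none here) and take |d_i|.
|d| = [5, 7, 4, 6, 8, 2, 5, 6, 6, 8, 7, 5]
Step 2: Midrank |d_i| (ties get averaged ranks).
ranks: |5|->4, |7|->9.5, |4|->2, |6|->7, |8|->11.5, |2|->1, |5|->4, |6|->7, |6|->7, |8|->11.5, |7|->9.5, |5|->4
Step 3: Attach original signs; sum ranks with positive sign and with negative sign.
W+ = 4 + 9.5 + 2 + 7 + 1 + 7 + 7 + 4 = 41.5
W- = 11.5 + 4 + 11.5 + 9.5 = 36.5
(Check: W+ + W- = 78 should equal n(n+1)/2 = 78.)
Step 4: Test statistic W = min(W+, W-) = 36.5.
Step 5: Ties in |d|, so use the tie-corrected normal approximation.
        E[W] = n(n+1)/4 = 12*13/4 = 39.
        Tie groups: |d|=5 (t=3), |d|=6 (t=3), |d|=7 (t=2), |d|=8 (t=2); sum(t^3 - t) = 60.
        Var[W] = n(n+1)(2n+1)/24 - sum(t^3-t)/48 = 3900/24 - 60/48 = 161.25.
        z = (W - E[W]) / sqrt(Var[W]) = (36.5 - 39) / 12.6984 = -0.1969.
        Two-sided p = 2*Phi(z) = 0.843926.
Step 6: alpha = 0.1. fail to reject H0.

W+ = 41.5, W- = 36.5, W = min = 36.5, p = 0.843926, fail to reject H0.


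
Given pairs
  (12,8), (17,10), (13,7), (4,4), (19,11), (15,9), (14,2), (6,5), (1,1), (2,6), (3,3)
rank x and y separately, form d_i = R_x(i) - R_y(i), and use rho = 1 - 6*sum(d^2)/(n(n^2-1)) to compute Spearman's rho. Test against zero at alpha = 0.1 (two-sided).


Step 1: Rank x and y separately (midranks; no ties here).
rank(x): 12->6, 17->10, 13->7, 4->4, 19->11, 15->9, 14->8, 6->5, 1->1, 2->2, 3->3
rank(y): 8->8, 10->10, 7->7, 4->4, 11->11, 9->9, 2->2, 5->5, 1->1, 6->6, 3->3
Step 2: d_i = R_x(i) - R_y(i); compute d_i^2.
  (6-8)^2=4, (10-10)^2=0, (7-7)^2=0, (4-4)^2=0, (11-11)^2=0, (9-9)^2=0, (8-2)^2=36, (5-5)^2=0, (1-1)^2=0, (2-6)^2=16, (3-3)^2=0
sum(d^2) = 56.
Step 3: rho = 1 - 6*56 / (11*(11^2 - 1)) = 1 - 336/1320 = 0.745455.
Step 4: Under H0, t = rho * sqrt((n-2)/(1-rho^2)) = 3.3551 ~ t(9).
Step 5: Two-sided p-value from the t-distribution with 9 df = 0.008455.
Step 6: alpha = 0.1. reject H0.

rho = 0.7455, p = 0.008455, reject H0 at alpha = 0.1.


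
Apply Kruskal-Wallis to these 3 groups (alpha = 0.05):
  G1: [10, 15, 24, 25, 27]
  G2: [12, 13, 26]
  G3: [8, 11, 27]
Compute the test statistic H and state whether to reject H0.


Step 1: Combine all N = 11 observations and assign midranks.
sorted (value, group, rank): (8,G3,1), (10,G1,2), (11,G3,3), (12,G2,4), (13,G2,5), (15,G1,6), (24,G1,7), (25,G1,8), (26,G2,9), (27,G1,10.5), (27,G3,10.5)
Step 2: Sum ranks within each group.
R_1 = 33.5 (n_1 = 5)
R_2 = 18 (n_2 = 3)
R_3 = 14.5 (n_3 = 3)
Step 3: H = 12/(N(N+1)) * sum(R_i^2/n_i) - 3(N+1)
     = 12/(11*12) * (33.5^2/5 + 18^2/3 + 14.5^2/3) - 3*12
     = 0.090909 * 402.533 - 36
     = 0.593939.
Step 4: Ties present; correction factor C = 1 - 6/(11^3 - 11) = 0.995455. Corrected H = 0.593939 / 0.995455 = 0.596651.
Step 5: Under H0, H ~ chi^2(2); p-value = 0.742060.
Step 6: alpha = 0.05. fail to reject H0.

H = 0.5967, df = 2, p = 0.742060, fail to reject H0.


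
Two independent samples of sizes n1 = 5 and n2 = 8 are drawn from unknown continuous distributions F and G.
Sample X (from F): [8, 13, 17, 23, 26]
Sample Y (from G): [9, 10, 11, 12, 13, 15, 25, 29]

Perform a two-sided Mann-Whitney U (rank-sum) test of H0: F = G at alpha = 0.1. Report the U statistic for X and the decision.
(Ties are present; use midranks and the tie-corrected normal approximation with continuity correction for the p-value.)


Step 1: Combine and sort all 13 observations; assign midranks.
sorted (value, group): (8,X), (9,Y), (10,Y), (11,Y), (12,Y), (13,X), (13,Y), (15,Y), (17,X), (23,X), (25,Y), (26,X), (29,Y)
ranks: 8->1, 9->2, 10->3, 11->4, 12->5, 13->6.5, 13->6.5, 15->8, 17->9, 23->10, 25->11, 26->12, 29->13
Step 2: Rank sum for X: R1 = 1 + 6.5 + 9 + 10 + 12 = 38.5.
Step 3: U_X = R1 - n1(n1+1)/2 = 38.5 - 5*6/2 = 38.5 - 15 = 23.5.
       U_Y = n1*n2 - U_X = 40 - 23.5 = 16.5.
Step 4: Ties are present, so use the tie-corrected normal approximation (with continuity correction) for the p-value.
Step 5: p-value = 0.660111; compare to alpha = 0.1. fail to reject H0.

U_X = 23.5, p = 0.660111, fail to reject H0 at alpha = 0.1.


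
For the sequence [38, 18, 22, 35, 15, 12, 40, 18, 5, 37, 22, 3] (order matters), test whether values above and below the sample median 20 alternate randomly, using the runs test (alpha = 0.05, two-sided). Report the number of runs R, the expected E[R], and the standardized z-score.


Step 1: Compute median = 20; label A = above, B = below.
Labels in order: ABAABBABBAAB  (n_A = 6, n_B = 6)
Step 2: Count runs R = 8.
Step 3: Under H0 (random ordering), E[R] = 2*n_A*n_B/(n_A+n_B) + 1 = 2*6*6/12 + 1 = 7.0000.
        Var[R] = 2*n_A*n_B*(2*n_A*n_B - n_A - n_B) / ((n_A+n_B)^2 * (n_A+n_B-1)) = 4320/1584 = 2.7273.
        SD[R] = 1.6514.
Step 4: Continuity-corrected z = (R - 0.5 - E[R]) / SD[R] = (8 - 0.5 - 7.0000) / 1.6514 = 0.3028.
Step 5: Two-sided p-value via normal approximation = 2*(1 - Phi(|z|)) = 0.762069.
Step 6: alpha = 0.05. fail to reject H0.

R = 8, z = 0.3028, p = 0.762069, fail to reject H0.


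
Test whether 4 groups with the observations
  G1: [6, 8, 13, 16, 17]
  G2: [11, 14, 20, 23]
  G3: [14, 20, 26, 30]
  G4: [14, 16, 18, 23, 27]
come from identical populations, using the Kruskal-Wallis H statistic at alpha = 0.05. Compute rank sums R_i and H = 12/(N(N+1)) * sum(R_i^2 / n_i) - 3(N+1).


Step 1: Combine all N = 18 observations and assign midranks.
sorted (value, group, rank): (6,G1,1), (8,G1,2), (11,G2,3), (13,G1,4), (14,G2,6), (14,G3,6), (14,G4,6), (16,G1,8.5), (16,G4,8.5), (17,G1,10), (18,G4,11), (20,G2,12.5), (20,G3,12.5), (23,G2,14.5), (23,G4,14.5), (26,G3,16), (27,G4,17), (30,G3,18)
Step 2: Sum ranks within each group.
R_1 = 25.5 (n_1 = 5)
R_2 = 36 (n_2 = 4)
R_3 = 52.5 (n_3 = 4)
R_4 = 57 (n_4 = 5)
Step 3: H = 12/(N(N+1)) * sum(R_i^2/n_i) - 3(N+1)
     = 12/(18*19) * (25.5^2/5 + 36^2/4 + 52.5^2/4 + 57^2/5) - 3*19
     = 0.035088 * 1792.91 - 57
     = 5.909211.
Step 4: Ties present; correction factor C = 1 - 42/(18^3 - 18) = 0.992776. Corrected H = 5.909211 / 0.992776 = 5.952209.
Step 5: Under H0, H ~ chi^2(3); p-value = 0.113959.
Step 6: alpha = 0.05. fail to reject H0.

H = 5.9522, df = 3, p = 0.113959, fail to reject H0.


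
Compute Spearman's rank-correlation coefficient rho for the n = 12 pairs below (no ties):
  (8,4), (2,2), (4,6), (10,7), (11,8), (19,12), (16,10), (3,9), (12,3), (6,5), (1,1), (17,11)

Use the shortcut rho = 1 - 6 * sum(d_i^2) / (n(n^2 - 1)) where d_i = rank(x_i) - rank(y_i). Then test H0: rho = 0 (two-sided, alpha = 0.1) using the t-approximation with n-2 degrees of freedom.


Step 1: Rank x and y separately (midranks; no ties here).
rank(x): 8->6, 2->2, 4->4, 10->7, 11->8, 19->12, 16->10, 3->3, 12->9, 6->5, 1->1, 17->11
rank(y): 4->4, 2->2, 6->6, 7->7, 8->8, 12->12, 10->10, 9->9, 3->3, 5->5, 1->1, 11->11
Step 2: d_i = R_x(i) - R_y(i); compute d_i^2.
  (6-4)^2=4, (2-2)^2=0, (4-6)^2=4, (7-7)^2=0, (8-8)^2=0, (12-12)^2=0, (10-10)^2=0, (3-9)^2=36, (9-3)^2=36, (5-5)^2=0, (1-1)^2=0, (11-11)^2=0
sum(d^2) = 80.
Step 3: rho = 1 - 6*80 / (12*(12^2 - 1)) = 1 - 480/1716 = 0.720280.
Step 4: Under H0, t = rho * sqrt((n-2)/(1-rho^2)) = 3.2835 ~ t(10).
Step 5: Two-sided p-value from the t-distribution with 10 df = 0.008240.
Step 6: alpha = 0.1. reject H0.

rho = 0.7203, p = 0.008240, reject H0 at alpha = 0.1.


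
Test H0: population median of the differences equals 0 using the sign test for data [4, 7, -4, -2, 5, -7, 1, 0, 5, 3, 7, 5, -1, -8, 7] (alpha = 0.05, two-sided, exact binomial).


Step 1: Discard zero differences. Original n = 15; n_eff = number of nonzero differences = 14.
Nonzero differences (with sign): +4, +7, -4, -2, +5, -7, +1, +5, +3, +7, +5, -1, -8, +7
Step 2: Count signs: positive = 9, negative = 5.
Step 3: Under H0: P(positive) = 0.5, so the number of positives S ~ Bin(14, 0.5).
Step 4: Two-sided exact p-value = sum of Bin(14,0.5) probabilities at or below the observed probability = 0.423950.
Step 5: alpha = 0.05. fail to reject H0.

n_eff = 14, pos = 9, neg = 5, p = 0.423950, fail to reject H0.


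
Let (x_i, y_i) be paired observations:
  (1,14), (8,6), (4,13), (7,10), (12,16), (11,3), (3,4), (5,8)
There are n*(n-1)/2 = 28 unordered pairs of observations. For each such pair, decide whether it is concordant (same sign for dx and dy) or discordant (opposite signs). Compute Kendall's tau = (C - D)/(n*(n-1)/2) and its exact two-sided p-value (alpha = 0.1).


Step 1: Enumerate the 28 unordered pairs (i,j) with i<j and classify each by sign(x_j-x_i) * sign(y_j-y_i).
  (1,2):dx=+7,dy=-8->D; (1,3):dx=+3,dy=-1->D; (1,4):dx=+6,dy=-4->D; (1,5):dx=+11,dy=+2->C
  (1,6):dx=+10,dy=-11->D; (1,7):dx=+2,dy=-10->D; (1,8):dx=+4,dy=-6->D; (2,3):dx=-4,dy=+7->D
  (2,4):dx=-1,dy=+4->D; (2,5):dx=+4,dy=+10->C; (2,6):dx=+3,dy=-3->D; (2,7):dx=-5,dy=-2->C
  (2,8):dx=-3,dy=+2->D; (3,4):dx=+3,dy=-3->D; (3,5):dx=+8,dy=+3->C; (3,6):dx=+7,dy=-10->D
  (3,7):dx=-1,dy=-9->C; (3,8):dx=+1,dy=-5->D; (4,5):dx=+5,dy=+6->C; (4,6):dx=+4,dy=-7->D
  (4,7):dx=-4,dy=-6->C; (4,8):dx=-2,dy=-2->C; (5,6):dx=-1,dy=-13->C; (5,7):dx=-9,dy=-12->C
  (5,8):dx=-7,dy=-8->C; (6,7):dx=-8,dy=+1->D; (6,8):dx=-6,dy=+5->D; (7,8):dx=+2,dy=+4->C
Step 2: C = 12, D = 16, total pairs = 28.
Step 3: tau = (C - D)/(n(n-1)/2) = (12 - 16)/28 = -0.142857.
Step 4: Exact two-sided p-value (enumerate n! = 40320 permutations of y under H0): p = 0.719544.
Step 5: alpha = 0.1. fail to reject H0.

tau_b = -0.1429 (C=12, D=16), p = 0.719544, fail to reject H0.


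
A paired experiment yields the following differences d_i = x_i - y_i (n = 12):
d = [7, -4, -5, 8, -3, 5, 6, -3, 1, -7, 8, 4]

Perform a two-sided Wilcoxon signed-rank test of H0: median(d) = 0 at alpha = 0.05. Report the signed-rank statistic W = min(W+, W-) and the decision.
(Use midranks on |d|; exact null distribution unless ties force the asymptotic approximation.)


Step 1: Drop any zero differences (none here) and take |d_i|.
|d| = [7, 4, 5, 8, 3, 5, 6, 3, 1, 7, 8, 4]
Step 2: Midrank |d_i| (ties get averaged ranks).
ranks: |7|->9.5, |4|->4.5, |5|->6.5, |8|->11.5, |3|->2.5, |5|->6.5, |6|->8, |3|->2.5, |1|->1, |7|->9.5, |8|->11.5, |4|->4.5
Step 3: Attach original signs; sum ranks with positive sign and with negative sign.
W+ = 9.5 + 11.5 + 6.5 + 8 + 1 + 11.5 + 4.5 = 52.5
W- = 4.5 + 6.5 + 2.5 + 2.5 + 9.5 = 25.5
(Check: W+ + W- = 78 should equal n(n+1)/2 = 78.)
Step 4: Test statistic W = min(W+, W-) = 25.5.
Step 5: Ties in |d|, so use the tie-corrected normal approximation.
        E[W] = n(n+1)/4 = 12*13/4 = 39.
        Tie groups: |d|=3 (t=2), |d|=4 (t=2), |d|=5 (t=2), |d|=7 (t=2), |d|=8 (t=2); sum(t^3 - t) = 30.
        Var[W] = n(n+1)(2n+1)/24 - sum(t^3-t)/48 = 3900/24 - 30/48 = 161.875.
        z = (W - E[W]) / sqrt(Var[W]) = (25.5 - 39) / 12.7230 = -1.0611.
        Two-sided p = 2*Phi(z) = 0.288658.
Step 6: alpha = 0.05. fail to reject H0.

W+ = 52.5, W- = 25.5, W = min = 25.5, p = 0.288658, fail to reject H0.


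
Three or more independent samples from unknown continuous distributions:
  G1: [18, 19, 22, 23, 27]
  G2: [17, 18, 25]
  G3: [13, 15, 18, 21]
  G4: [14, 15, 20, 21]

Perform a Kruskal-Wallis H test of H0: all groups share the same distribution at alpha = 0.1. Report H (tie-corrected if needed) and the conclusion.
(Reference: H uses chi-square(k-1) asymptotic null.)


Step 1: Combine all N = 16 observations and assign midranks.
sorted (value, group, rank): (13,G3,1), (14,G4,2), (15,G3,3.5), (15,G4,3.5), (17,G2,5), (18,G1,7), (18,G2,7), (18,G3,7), (19,G1,9), (20,G4,10), (21,G3,11.5), (21,G4,11.5), (22,G1,13), (23,G1,14), (25,G2,15), (27,G1,16)
Step 2: Sum ranks within each group.
R_1 = 59 (n_1 = 5)
R_2 = 27 (n_2 = 3)
R_3 = 23 (n_3 = 4)
R_4 = 27 (n_4 = 4)
Step 3: H = 12/(N(N+1)) * sum(R_i^2/n_i) - 3(N+1)
     = 12/(16*17) * (59^2/5 + 27^2/3 + 23^2/4 + 27^2/4) - 3*17
     = 0.044118 * 1253.7 - 51
     = 4.310294.
Step 4: Ties present; correction factor C = 1 - 36/(16^3 - 16) = 0.991176. Corrected H = 4.310294 / 0.991176 = 4.348665.
Step 5: Under H0, H ~ chi^2(3); p-value = 0.226193.
Step 6: alpha = 0.1. fail to reject H0.

H = 4.3487, df = 3, p = 0.226193, fail to reject H0.


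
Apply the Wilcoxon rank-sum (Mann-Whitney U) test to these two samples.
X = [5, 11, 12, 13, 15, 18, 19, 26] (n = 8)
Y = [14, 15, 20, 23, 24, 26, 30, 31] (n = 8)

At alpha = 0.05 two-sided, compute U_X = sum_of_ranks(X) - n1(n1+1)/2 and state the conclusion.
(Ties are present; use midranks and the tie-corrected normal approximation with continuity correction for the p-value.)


Step 1: Combine and sort all 16 observations; assign midranks.
sorted (value, group): (5,X), (11,X), (12,X), (13,X), (14,Y), (15,X), (15,Y), (18,X), (19,X), (20,Y), (23,Y), (24,Y), (26,X), (26,Y), (30,Y), (31,Y)
ranks: 5->1, 11->2, 12->3, 13->4, 14->5, 15->6.5, 15->6.5, 18->8, 19->9, 20->10, 23->11, 24->12, 26->13.5, 26->13.5, 30->15, 31->16
Step 2: Rank sum for X: R1 = 1 + 2 + 3 + 4 + 6.5 + 8 + 9 + 13.5 = 47.
Step 3: U_X = R1 - n1(n1+1)/2 = 47 - 8*9/2 = 47 - 36 = 11.
       U_Y = n1*n2 - U_X = 64 - 11 = 53.
Step 4: Ties are present, so use the tie-corrected normal approximation (with continuity correction) for the p-value.
Step 5: p-value = 0.031076; compare to alpha = 0.05. reject H0.

U_X = 11, p = 0.031076, reject H0 at alpha = 0.05.


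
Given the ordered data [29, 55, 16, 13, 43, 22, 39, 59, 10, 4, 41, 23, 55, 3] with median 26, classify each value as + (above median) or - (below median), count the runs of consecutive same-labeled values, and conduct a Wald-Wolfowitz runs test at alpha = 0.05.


Step 1: Compute median = 26; label A = above, B = below.
Labels in order: AABBABAABBABAB  (n_A = 7, n_B = 7)
Step 2: Count runs R = 10.
Step 3: Under H0 (random ordering), E[R] = 2*n_A*n_B/(n_A+n_B) + 1 = 2*7*7/14 + 1 = 8.0000.
        Var[R] = 2*n_A*n_B*(2*n_A*n_B - n_A - n_B) / ((n_A+n_B)^2 * (n_A+n_B-1)) = 8232/2548 = 3.2308.
        SD[R] = 1.7974.
Step 4: Continuity-corrected z = (R - 0.5 - E[R]) / SD[R] = (10 - 0.5 - 8.0000) / 1.7974 = 0.8345.
Step 5: Two-sided p-value via normal approximation = 2*(1 - Phi(|z|)) = 0.403986.
Step 6: alpha = 0.05. fail to reject H0.

R = 10, z = 0.8345, p = 0.403986, fail to reject H0.


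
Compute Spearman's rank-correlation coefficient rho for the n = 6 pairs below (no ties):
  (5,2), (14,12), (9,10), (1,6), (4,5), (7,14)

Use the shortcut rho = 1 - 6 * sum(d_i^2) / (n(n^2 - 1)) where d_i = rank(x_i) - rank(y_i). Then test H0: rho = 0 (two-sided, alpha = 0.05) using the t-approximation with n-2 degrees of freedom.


Step 1: Rank x and y separately (midranks; no ties here).
rank(x): 5->3, 14->6, 9->5, 1->1, 4->2, 7->4
rank(y): 2->1, 12->5, 10->4, 6->3, 5->2, 14->6
Step 2: d_i = R_x(i) - R_y(i); compute d_i^2.
  (3-1)^2=4, (6-5)^2=1, (5-4)^2=1, (1-3)^2=4, (2-2)^2=0, (4-6)^2=4
sum(d^2) = 14.
Step 3: rho = 1 - 6*14 / (6*(6^2 - 1)) = 1 - 84/210 = 0.600000.
Step 4: Under H0, t = rho * sqrt((n-2)/(1-rho^2)) = 1.5000 ~ t(4).
Step 5: Two-sided p-value from the t-distribution with 4 df = 0.208000.
Step 6: alpha = 0.05. fail to reject H0.

rho = 0.6000, p = 0.208000, fail to reject H0 at alpha = 0.05.


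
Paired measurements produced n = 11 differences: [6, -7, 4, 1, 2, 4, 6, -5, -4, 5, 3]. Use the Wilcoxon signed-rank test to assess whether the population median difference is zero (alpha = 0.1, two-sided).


Step 1: Drop any zero differences (none here) and take |d_i|.
|d| = [6, 7, 4, 1, 2, 4, 6, 5, 4, 5, 3]
Step 2: Midrank |d_i| (ties get averaged ranks).
ranks: |6|->9.5, |7|->11, |4|->5, |1|->1, |2|->2, |4|->5, |6|->9.5, |5|->7.5, |4|->5, |5|->7.5, |3|->3
Step 3: Attach original signs; sum ranks with positive sign and with negative sign.
W+ = 9.5 + 5 + 1 + 2 + 5 + 9.5 + 7.5 + 3 = 42.5
W- = 11 + 7.5 + 5 = 23.5
(Check: W+ + W- = 66 should equal n(n+1)/2 = 66.)
Step 4: Test statistic W = min(W+, W-) = 23.5.
Step 5: Ties in |d|, so use the tie-corrected normal approximation.
        E[W] = n(n+1)/4 = 11*12/4 = 33.
        Tie groups: |d|=4 (t=3), |d|=5 (t=2), |d|=6 (t=2); sum(t^3 - t) = 36.
        Var[W] = n(n+1)(2n+1)/24 - sum(t^3-t)/48 = 3036/24 - 36/48 = 125.75.
        z = (W - E[W]) / sqrt(Var[W]) = (23.5 - 33) / 11.2138 = -0.8472.
        Two-sided p = 2*Phi(z) = 0.396901.
Step 6: alpha = 0.1. fail to reject H0.

W+ = 42.5, W- = 23.5, W = min = 23.5, p = 0.396901, fail to reject H0.
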